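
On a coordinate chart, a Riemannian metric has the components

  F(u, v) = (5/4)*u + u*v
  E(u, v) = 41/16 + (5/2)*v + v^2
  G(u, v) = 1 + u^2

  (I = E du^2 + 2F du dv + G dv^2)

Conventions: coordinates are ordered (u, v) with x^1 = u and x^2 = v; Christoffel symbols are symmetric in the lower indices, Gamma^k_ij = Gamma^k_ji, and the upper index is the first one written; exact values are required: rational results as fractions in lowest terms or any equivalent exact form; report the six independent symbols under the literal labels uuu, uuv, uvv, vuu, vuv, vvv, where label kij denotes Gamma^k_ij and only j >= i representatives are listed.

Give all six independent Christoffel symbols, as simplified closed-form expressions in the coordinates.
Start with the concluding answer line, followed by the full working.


Answer: Gamma_uuu = 0, Gamma_uuv = (16*v + 20)/(16*u^2 + 16*v^2 + 40*v + 41), Gamma_uvv = 0, Gamma_vuu = 0, Gamma_vuv = 16*u/(16*u^2 + 16*v^2 + 40*v + 41), Gamma_vvv = 0

E = 41/16 + (5/2)*v + v^2; F = (5/4)*u + u*v; G = 1 + u^2
Gamma^k_ij = (1/2) g^{kl} (d_i g_jl + d_j g_il - d_l g_ij), with g^inv = (1/(EG-F^2)) [[G, -F], [-F, E]]
first partials: E_u = 0, E_v = 5/2 + 2*v, F_u = 5/4 + v, F_v = u, G_u = 2*u, G_v = 0
D = EG - F^2 = 41/16 + (5/2)*v + v^2 + u^2
expanded: Gamma^u_uu = (G E_u - 2F F_u + F E_v)/(2D), Gamma^u_uv = (G E_v - F G_u)/(2D), Gamma^u_vv = (2G F_v - G G_u - F G_v)/(2D), Gamma^v_uu = (2E F_u - E E_v - F E_u)/(2D), Gamma^v_uv = (E G_u - F E_v)/(2D), Gamma^v_vv = (E G_v - 2F F_v + F G_u)/(2D); substitute and cancel common factors


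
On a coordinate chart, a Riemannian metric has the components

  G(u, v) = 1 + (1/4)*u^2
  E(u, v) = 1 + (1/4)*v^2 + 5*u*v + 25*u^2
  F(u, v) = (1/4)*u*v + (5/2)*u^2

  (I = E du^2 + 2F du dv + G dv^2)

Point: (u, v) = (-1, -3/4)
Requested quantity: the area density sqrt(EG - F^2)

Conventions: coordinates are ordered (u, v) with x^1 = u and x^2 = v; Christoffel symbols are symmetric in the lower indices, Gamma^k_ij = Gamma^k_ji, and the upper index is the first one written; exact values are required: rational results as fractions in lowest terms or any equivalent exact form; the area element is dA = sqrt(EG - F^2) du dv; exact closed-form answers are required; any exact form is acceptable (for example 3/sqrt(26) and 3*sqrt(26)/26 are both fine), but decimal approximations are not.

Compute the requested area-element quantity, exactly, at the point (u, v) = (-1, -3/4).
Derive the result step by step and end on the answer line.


E = 1913/64, F = 43/16, G = 5/4; EG - F^2 = 1929/64

Answer: sqrt(EG - F^2) = sqrt(1929)/8


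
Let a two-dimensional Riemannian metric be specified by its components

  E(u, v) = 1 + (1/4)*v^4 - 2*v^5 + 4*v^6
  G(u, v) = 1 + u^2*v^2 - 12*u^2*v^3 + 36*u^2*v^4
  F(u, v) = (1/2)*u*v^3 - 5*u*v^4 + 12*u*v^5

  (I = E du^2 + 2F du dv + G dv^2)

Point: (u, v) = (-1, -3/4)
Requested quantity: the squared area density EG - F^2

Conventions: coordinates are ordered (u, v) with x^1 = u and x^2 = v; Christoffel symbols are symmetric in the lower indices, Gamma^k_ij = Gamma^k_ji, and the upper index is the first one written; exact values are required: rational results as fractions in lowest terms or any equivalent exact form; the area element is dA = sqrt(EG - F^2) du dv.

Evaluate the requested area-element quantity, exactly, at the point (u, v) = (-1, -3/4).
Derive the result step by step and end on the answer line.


E = 145/64, F = 297/64, G = 1153/64; EG - F^2 = 617/32

Answer: EG - F^2 = 617/32


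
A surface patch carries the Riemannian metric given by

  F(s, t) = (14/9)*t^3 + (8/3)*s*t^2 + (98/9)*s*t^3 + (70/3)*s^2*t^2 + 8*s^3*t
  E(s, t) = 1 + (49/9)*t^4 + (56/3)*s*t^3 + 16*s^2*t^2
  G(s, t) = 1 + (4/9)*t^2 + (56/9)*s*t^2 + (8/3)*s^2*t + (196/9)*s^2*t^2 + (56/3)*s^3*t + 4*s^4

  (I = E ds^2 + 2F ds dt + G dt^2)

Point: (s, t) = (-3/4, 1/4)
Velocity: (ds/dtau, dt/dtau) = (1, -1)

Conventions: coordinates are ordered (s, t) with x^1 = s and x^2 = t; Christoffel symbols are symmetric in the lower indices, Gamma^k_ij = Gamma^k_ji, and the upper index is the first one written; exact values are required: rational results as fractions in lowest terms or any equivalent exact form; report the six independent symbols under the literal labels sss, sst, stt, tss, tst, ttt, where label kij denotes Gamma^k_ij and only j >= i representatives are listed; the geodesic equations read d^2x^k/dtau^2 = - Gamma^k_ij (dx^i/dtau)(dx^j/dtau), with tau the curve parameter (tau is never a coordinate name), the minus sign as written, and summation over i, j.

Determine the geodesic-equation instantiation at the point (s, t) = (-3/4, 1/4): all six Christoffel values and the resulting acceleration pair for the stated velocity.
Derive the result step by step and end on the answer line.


E = 3145/2304, F = -145/576, G = 169/144 at the point
E_s = -29/24, E_t = 319/144, F_s = 439/288, F_t = 91/96, G_s = -55/36, G_t = -85/36
EG - F^2 = 3545/2304;  g^inv = (2304/3545) * [[169/144, 145/576], [145/576, 3145/2304]]
first-kind symbols [ij,l] = (1/2)(d_i g_jl + d_j g_il - d_l g_ij): [ss,s] = E_s/2 = -29/48, [ss,t] = F_s - E_t/2 = 5/12, [st,s] = E_t/2 = 319/288, [st,t] = G_s/2 = -55/72, [tt,s] = F_t - G_s/2 = 493/288, [tt,t] = G_t/2 = -85/72
Gamma^s_ij = (G*[ij,s] - F*[ij,t])/(EG - F^2), Gamma^t_ij = (E*[ij,t] - F*[ij,s])/(EG - F^2)
Gamma_sss = -1392/3545, Gamma_sst = 2552/3545, Gamma_stt = 3944/3545, Gamma_tss = 192/709, Gamma_tst = -352/709, Gamma_ttt = -544/709
d^2s/dtau^2 = -(Gamma_sss*(1)^2 + 2*Gamma_sst*(1)*(-1) + Gamma_stt*(-1)^2) = 2552/3545
d^2t/dtau^2 = -(Gamma_tss*(1)^2 + 2*Gamma_tst*(1)*(-1) + Gamma_ttt*(-1)^2) = -352/709

Answer: Gamma_sss = -1392/3545, Gamma_sst = 2552/3545, Gamma_stt = 3944/3545, Gamma_tss = 192/709, Gamma_tst = -352/709, Gamma_ttt = -544/709; accelerations (d^2s/dtau^2, d^2t/dtau^2) = (2552/3545, -352/709)


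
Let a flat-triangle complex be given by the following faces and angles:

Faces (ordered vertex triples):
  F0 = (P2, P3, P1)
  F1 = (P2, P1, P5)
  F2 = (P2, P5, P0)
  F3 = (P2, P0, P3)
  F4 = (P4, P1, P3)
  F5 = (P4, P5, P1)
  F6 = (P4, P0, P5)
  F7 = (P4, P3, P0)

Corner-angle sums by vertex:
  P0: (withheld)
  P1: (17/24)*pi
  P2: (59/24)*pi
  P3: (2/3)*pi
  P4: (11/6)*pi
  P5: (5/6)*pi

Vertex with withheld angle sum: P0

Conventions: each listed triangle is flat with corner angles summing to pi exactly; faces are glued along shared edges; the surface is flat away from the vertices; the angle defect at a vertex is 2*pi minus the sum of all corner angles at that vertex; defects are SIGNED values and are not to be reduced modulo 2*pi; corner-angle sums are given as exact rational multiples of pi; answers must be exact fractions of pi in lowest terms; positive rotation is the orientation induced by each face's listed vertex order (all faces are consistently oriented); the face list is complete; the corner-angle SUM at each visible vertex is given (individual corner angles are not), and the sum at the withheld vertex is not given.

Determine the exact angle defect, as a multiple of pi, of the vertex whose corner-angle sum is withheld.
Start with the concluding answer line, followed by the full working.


Answer: defect(P0) = pi/2

V = 6, E = 12, F = 8; chi = V - E + F = 2
Gauss-Bonnet: total defect = 2*pi*chi = 4*pi; visible defects sum to (7/2)*pi


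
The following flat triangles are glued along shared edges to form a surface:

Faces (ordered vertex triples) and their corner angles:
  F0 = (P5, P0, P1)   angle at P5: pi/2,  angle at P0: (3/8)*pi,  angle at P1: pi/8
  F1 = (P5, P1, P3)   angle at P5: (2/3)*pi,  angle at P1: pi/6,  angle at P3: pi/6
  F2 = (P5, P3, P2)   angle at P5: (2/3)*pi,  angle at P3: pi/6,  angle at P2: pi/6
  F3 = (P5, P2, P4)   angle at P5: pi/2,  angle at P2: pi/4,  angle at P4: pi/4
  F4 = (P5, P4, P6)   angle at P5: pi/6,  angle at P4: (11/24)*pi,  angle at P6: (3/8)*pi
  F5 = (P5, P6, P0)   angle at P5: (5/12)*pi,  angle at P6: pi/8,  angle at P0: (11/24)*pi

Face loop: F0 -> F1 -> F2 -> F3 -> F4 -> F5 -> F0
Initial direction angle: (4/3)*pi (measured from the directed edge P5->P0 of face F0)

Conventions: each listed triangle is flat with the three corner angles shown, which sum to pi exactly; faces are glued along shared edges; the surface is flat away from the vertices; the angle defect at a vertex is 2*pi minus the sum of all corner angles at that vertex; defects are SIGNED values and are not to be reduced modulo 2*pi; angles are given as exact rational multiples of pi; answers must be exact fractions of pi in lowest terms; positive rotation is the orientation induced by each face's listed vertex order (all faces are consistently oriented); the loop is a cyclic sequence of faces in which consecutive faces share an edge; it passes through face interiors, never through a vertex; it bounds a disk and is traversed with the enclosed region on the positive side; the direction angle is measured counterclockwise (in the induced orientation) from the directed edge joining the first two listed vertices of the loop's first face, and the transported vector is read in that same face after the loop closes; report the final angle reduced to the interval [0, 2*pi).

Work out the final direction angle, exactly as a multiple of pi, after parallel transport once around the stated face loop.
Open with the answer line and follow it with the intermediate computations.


Answer: final direction angle = (5/12)*pi

enclosed vertex P5: corner angles sum to (35/12)*pi, defect = 2*pi - (35/12)*pi = (-11/12)*pi
the final direction is the initial angle plus the enclosed defects, taken mod 2*pi in the induced orientation
final angle = (4/3)*pi - (11/12)*pi = (5/12)*pi (mod 2*pi)


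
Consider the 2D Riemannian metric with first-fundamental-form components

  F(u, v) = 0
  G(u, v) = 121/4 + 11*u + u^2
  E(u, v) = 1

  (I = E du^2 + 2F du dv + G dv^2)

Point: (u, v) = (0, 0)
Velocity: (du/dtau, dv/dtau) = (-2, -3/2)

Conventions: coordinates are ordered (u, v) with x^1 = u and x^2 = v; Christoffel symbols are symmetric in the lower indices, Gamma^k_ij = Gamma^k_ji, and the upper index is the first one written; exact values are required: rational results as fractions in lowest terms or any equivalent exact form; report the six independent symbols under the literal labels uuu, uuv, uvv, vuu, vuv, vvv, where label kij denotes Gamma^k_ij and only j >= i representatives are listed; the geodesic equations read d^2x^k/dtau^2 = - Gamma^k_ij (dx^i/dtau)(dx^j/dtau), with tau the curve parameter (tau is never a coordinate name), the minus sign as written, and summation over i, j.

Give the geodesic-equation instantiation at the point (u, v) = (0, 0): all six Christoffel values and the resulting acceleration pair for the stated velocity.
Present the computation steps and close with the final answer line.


E = 1, F = 0, G = 121/4 at the point
E_u = 0, E_v = 0, F_u = 0, F_v = 0, G_u = 11, G_v = 0
EG - F^2 = 121/4;  g^inv = (4/121) * [[121/4, 0], [0, 1]]
first-kind symbols [ij,l] = (1/2)(d_i g_jl + d_j g_il - d_l g_ij): [uu,u] = E_u/2 = 0, [uu,v] = F_u - E_v/2 = 0, [uv,u] = E_v/2 = 0, [uv,v] = G_u/2 = 11/2, [vv,u] = F_v - G_u/2 = -11/2, [vv,v] = G_v/2 = 0
Gamma^u_ij = (G*[ij,u] - F*[ij,v])/(EG - F^2), Gamma^v_ij = (E*[ij,v] - F*[ij,u])/(EG - F^2)
Gamma_uuu = 0, Gamma_uuv = 0, Gamma_uvv = -11/2, Gamma_vuu = 0, Gamma_vuv = 2/11, Gamma_vvv = 0
d^2u/dtau^2 = -(Gamma_uuu*(-2)^2 + 2*Gamma_uuv*(-2)*(-3/2) + Gamma_uvv*(-3/2)^2) = 99/8
d^2v/dtau^2 = -(Gamma_vuu*(-2)^2 + 2*Gamma_vuv*(-2)*(-3/2) + Gamma_vvv*(-3/2)^2) = -12/11

Answer: Gamma_uuu = 0, Gamma_uuv = 0, Gamma_uvv = -11/2, Gamma_vuu = 0, Gamma_vuv = 2/11, Gamma_vvv = 0; accelerations (d^2u/dtau^2, d^2v/dtau^2) = (99/8, -12/11)


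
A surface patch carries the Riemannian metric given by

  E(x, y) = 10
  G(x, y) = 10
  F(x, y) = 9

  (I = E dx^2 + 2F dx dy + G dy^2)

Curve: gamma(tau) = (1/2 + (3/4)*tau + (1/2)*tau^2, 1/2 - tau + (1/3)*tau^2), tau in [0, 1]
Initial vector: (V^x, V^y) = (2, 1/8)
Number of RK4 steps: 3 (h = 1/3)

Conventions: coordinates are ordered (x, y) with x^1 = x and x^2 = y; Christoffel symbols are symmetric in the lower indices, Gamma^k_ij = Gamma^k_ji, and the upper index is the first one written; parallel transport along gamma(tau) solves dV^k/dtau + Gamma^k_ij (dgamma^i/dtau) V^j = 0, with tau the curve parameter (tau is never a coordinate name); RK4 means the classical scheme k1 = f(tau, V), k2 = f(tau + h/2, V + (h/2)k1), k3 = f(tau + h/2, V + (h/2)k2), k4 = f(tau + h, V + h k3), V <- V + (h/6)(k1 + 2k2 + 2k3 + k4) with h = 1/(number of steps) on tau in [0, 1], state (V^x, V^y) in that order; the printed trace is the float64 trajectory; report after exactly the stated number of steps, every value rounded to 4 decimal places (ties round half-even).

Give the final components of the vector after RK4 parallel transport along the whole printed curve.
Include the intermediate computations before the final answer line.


gamma'(tau) = (3/4 + tau, -1 + (2/3)*tau); f(tau, V)^k = -Gamma^k_ij(gamma(tau)) gamma'^i(tau) V^j; h = 1/3; intermediate values shown to 6 dp
curve data and Christoffel symbols at the stage parameters:
  tau = 0.000000: gamma = (0.500000, 0.500000), gamma' = (0.750000, -1.000000); Gamma_xxx = 0.000000, Gamma_xxy = 0.000000, Gamma_xyy = 0.000000, Gamma_yxx = 0.000000, Gamma_yxy = 0.000000, Gamma_yyy = 0.000000
  tau = 0.166667: gamma = (0.638889, 0.342593), gamma' = (0.916667, -0.888889); Gamma_xxx = 0.000000, Gamma_xxy = 0.000000, Gamma_xyy = 0.000000, Gamma_yxx = 0.000000, Gamma_yxy = 0.000000, Gamma_yyy = 0.000000
  tau = 0.333333: gamma = (0.805556, 0.203704), gamma' = (1.083333, -0.777778); Gamma_xxx = 0.000000, Gamma_xxy = 0.000000, Gamma_xyy = 0.000000, Gamma_yxx = 0.000000, Gamma_yxy = 0.000000, Gamma_yyy = 0.000000
  tau = 0.500000: gamma = (1.000000, 0.083333), gamma' = (1.250000, -0.666667); Gamma_xxx = 0.000000, Gamma_xxy = 0.000000, Gamma_xyy = 0.000000, Gamma_yxx = 0.000000, Gamma_yxy = 0.000000, Gamma_yyy = 0.000000
  tau = 0.666667: gamma = (1.222222, -0.018519), gamma' = (1.416667, -0.555556); Gamma_xxx = 0.000000, Gamma_xxy = 0.000000, Gamma_xyy = 0.000000, Gamma_yxx = 0.000000, Gamma_yxy = 0.000000, Gamma_yyy = 0.000000
  tau = 0.833333: gamma = (1.472222, -0.101852), gamma' = (1.583333, -0.444444); Gamma_xxx = 0.000000, Gamma_xxy = 0.000000, Gamma_xyy = 0.000000, Gamma_yxx = 0.000000, Gamma_yxy = 0.000000, Gamma_yyy = 0.000000
  tau = 1.000000: gamma = (1.750000, -0.166667), gamma' = (1.750000, -0.333333); Gamma_xxx = 0.000000, Gamma_xxy = 0.000000, Gamma_xyy = 0.000000, Gamma_yxx = 0.000000, Gamma_yxy = 0.000000, Gamma_yyy = 0.000000
step 0: V^x = 2.0000, V^y = 0.1250
step 1: k1 = (0.000000, 0.000000), k2 = (0.000000, 0.000000), k3 = (0.000000, 0.000000), k4 = (0.000000, 0.000000); V <- V + (h/6)(k1 + 2k2 + 2k3 + k4): V^x = 2.0000, V^y = 0.1250
step 2: k1 = (0.000000, 0.000000), k2 = (0.000000, 0.000000), k3 = (0.000000, 0.000000), k4 = (0.000000, 0.000000); V <- V + (h/6)(k1 + 2k2 + 2k3 + k4): V^x = 2.0000, V^y = 0.1250
step 3: k1 = (0.000000, 0.000000), k2 = (0.000000, 0.000000), k3 = (0.000000, 0.000000), k4 = (0.000000, 0.000000); V <- V + (h/6)(k1 + 2k2 + 2k3 + k4): V^x = 2.0000, V^y = 0.1250

Answer: V^x = 2.0000, V^y = 0.1250


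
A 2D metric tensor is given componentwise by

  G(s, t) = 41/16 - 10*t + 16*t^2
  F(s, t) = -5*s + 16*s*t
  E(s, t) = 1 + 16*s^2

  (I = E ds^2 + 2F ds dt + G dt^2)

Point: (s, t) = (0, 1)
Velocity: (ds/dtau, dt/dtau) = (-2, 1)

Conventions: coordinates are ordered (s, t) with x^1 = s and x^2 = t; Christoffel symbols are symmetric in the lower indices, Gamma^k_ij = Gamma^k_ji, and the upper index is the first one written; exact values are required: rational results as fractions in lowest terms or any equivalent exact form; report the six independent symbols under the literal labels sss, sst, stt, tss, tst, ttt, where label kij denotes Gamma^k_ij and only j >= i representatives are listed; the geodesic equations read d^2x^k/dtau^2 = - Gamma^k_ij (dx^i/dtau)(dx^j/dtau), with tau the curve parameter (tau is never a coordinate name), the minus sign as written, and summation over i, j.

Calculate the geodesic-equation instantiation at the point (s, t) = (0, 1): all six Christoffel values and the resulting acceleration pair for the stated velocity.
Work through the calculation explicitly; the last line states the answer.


E = 1, F = 0, G = 137/16 at the point
E_s = 0, E_t = 0, F_s = 11, F_t = 0, G_s = 0, G_t = 22
EG - F^2 = 137/16;  g^inv = (16/137) * [[137/16, 0], [0, 1]]
first-kind symbols [ij,l] = (1/2)(d_i g_jl + d_j g_il - d_l g_ij): [ss,s] = E_s/2 = 0, [ss,t] = F_s - E_t/2 = 11, [st,s] = E_t/2 = 0, [st,t] = G_s/2 = 0, [tt,s] = F_t - G_s/2 = 0, [tt,t] = G_t/2 = 11
Gamma^s_ij = (G*[ij,s] - F*[ij,t])/(EG - F^2), Gamma^t_ij = (E*[ij,t] - F*[ij,s])/(EG - F^2)
Gamma_sss = 0, Gamma_sst = 0, Gamma_stt = 0, Gamma_tss = 176/137, Gamma_tst = 0, Gamma_ttt = 176/137
d^2s/dtau^2 = -(Gamma_sss*(-2)^2 + 2*Gamma_sst*(-2)*(1) + Gamma_stt*(1)^2) = 0
d^2t/dtau^2 = -(Gamma_tss*(-2)^2 + 2*Gamma_tst*(-2)*(1) + Gamma_ttt*(1)^2) = -880/137

Answer: Gamma_sss = 0, Gamma_sst = 0, Gamma_stt = 0, Gamma_tss = 176/137, Gamma_tst = 0, Gamma_ttt = 176/137; accelerations (d^2s/dtau^2, d^2t/dtau^2) = (0, -880/137)


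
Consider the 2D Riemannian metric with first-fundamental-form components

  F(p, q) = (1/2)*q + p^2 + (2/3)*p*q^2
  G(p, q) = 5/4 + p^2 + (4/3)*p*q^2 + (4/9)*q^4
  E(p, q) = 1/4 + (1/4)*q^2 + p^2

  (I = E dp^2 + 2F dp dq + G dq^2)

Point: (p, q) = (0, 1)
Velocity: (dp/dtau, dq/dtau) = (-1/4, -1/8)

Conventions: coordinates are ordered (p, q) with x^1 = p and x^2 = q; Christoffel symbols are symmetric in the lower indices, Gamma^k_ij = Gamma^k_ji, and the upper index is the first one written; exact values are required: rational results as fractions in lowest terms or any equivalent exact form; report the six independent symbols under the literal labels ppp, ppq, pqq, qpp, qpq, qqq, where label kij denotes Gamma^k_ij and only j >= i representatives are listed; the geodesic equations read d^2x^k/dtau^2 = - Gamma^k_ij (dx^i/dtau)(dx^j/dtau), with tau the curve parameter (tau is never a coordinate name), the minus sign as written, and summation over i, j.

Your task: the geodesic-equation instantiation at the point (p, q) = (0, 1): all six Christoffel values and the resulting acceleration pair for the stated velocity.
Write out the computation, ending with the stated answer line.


E = 1/2, F = 1/2, G = 61/36 at the point
E_p = 0, E_q = 1/2, F_p = 2/3, F_q = 1/2, G_p = 4/3, G_q = 16/9
EG - F^2 = 43/72;  g^inv = (72/43) * [[61/36, -1/2], [-1/2, 1/2]]
first-kind symbols [ij,l] = (1/2)(d_i g_jl + d_j g_il - d_l g_ij): [pp,p] = E_p/2 = 0, [pp,q] = F_p - E_q/2 = 5/12, [pq,p] = E_q/2 = 1/4, [pq,q] = G_p/2 = 2/3, [qq,p] = F_q - G_p/2 = -1/6, [qq,q] = G_q/2 = 8/9
Gamma^p_ij = (G*[ij,p] - F*[ij,q])/(EG - F^2), Gamma^q_ij = (E*[ij,q] - F*[ij,p])/(EG - F^2)
Gamma_ppp = -15/43, Gamma_ppq = 13/86, Gamma_pqq = -157/129, Gamma_qpp = 15/43, Gamma_qpq = 15/43, Gamma_qqq = 38/43
d^2p/dtau^2 = -(Gamma_ppp*(-1/4)^2 + 2*Gamma_ppq*(-1/4)*(-1/8) + Gamma_pqq*(-1/8)^2) = 259/8256
d^2q/dtau^2 = -(Gamma_qpp*(-1/4)^2 + 2*Gamma_qpq*(-1/4)*(-1/8) + Gamma_qqq*(-1/8)^2) = -79/1376

Answer: Gamma_ppp = -15/43, Gamma_ppq = 13/86, Gamma_pqq = -157/129, Gamma_qpp = 15/43, Gamma_qpq = 15/43, Gamma_qqq = 38/43; accelerations (d^2p/dtau^2, d^2q/dtau^2) = (259/8256, -79/1376)


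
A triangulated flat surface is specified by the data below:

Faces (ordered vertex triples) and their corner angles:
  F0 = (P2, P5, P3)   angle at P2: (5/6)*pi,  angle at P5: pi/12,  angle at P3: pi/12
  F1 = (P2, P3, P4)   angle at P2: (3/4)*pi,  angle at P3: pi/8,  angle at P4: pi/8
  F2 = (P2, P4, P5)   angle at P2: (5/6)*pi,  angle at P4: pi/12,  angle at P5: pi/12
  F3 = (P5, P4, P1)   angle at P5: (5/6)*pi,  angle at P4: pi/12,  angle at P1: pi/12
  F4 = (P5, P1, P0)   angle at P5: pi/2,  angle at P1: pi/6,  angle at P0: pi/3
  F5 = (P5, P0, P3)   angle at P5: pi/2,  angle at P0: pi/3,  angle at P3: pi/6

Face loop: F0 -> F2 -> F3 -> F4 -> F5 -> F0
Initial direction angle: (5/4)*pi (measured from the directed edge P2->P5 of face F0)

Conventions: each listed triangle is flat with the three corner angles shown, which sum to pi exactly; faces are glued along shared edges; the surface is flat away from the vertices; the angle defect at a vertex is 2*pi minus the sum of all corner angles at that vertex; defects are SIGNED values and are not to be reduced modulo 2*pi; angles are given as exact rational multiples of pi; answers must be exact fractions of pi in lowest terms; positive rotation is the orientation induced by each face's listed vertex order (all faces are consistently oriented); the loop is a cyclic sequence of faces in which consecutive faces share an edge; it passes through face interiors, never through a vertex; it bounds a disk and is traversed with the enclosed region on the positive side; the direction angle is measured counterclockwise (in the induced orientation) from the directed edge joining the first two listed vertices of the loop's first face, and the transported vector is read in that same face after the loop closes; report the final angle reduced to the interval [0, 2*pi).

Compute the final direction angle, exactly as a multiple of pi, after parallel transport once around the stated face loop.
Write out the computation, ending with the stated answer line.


enclosed vertex P5: corner angles sum to 2*pi, defect = 2*pi - 2*pi = 0
final direction = starting direction + enclosed defect total, reduced mod 2*pi (induced orientation)
final angle = (5/4)*pi + 0 = (5/4)*pi (mod 2*pi)

Answer: final direction angle = (5/4)*pi


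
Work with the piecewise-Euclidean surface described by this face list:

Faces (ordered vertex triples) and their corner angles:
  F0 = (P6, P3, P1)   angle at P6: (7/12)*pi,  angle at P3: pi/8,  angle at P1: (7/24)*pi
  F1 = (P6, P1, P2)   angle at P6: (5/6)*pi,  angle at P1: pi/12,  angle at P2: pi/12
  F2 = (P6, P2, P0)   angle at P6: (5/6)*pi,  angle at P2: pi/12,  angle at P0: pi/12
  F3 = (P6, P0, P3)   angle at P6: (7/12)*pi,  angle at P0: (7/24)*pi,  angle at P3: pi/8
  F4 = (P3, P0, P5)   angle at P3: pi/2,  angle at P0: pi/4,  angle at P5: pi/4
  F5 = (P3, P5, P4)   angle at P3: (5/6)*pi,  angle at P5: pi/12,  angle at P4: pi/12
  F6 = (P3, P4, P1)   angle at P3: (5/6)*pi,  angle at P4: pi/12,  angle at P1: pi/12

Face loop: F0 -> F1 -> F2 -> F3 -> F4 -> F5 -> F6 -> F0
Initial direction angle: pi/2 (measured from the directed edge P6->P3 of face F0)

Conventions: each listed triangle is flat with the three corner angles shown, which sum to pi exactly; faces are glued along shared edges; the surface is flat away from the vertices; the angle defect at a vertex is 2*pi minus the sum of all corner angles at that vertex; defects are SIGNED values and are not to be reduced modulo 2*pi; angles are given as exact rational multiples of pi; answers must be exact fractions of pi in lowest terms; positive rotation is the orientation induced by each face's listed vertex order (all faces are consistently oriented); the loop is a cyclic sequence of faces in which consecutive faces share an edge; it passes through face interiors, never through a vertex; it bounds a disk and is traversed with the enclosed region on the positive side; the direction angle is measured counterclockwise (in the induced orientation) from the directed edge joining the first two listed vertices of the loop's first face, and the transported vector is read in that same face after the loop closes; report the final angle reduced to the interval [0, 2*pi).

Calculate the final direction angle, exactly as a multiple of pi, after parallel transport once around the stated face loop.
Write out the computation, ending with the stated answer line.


enclosed vertex P3: corner angles sum to (29/12)*pi, defect = 2*pi - (29/12)*pi = (-5/12)*pi
enclosed vertex P6: corner angles sum to (17/6)*pi, defect = 2*pi - (17/6)*pi = (-5/6)*pi
summing the enclosed defects onto the initial angle, mod 2*pi in the induced orientation:
final angle = pi/2 - (5/4)*pi = (5/4)*pi (mod 2*pi)

Answer: final direction angle = (5/4)*pi


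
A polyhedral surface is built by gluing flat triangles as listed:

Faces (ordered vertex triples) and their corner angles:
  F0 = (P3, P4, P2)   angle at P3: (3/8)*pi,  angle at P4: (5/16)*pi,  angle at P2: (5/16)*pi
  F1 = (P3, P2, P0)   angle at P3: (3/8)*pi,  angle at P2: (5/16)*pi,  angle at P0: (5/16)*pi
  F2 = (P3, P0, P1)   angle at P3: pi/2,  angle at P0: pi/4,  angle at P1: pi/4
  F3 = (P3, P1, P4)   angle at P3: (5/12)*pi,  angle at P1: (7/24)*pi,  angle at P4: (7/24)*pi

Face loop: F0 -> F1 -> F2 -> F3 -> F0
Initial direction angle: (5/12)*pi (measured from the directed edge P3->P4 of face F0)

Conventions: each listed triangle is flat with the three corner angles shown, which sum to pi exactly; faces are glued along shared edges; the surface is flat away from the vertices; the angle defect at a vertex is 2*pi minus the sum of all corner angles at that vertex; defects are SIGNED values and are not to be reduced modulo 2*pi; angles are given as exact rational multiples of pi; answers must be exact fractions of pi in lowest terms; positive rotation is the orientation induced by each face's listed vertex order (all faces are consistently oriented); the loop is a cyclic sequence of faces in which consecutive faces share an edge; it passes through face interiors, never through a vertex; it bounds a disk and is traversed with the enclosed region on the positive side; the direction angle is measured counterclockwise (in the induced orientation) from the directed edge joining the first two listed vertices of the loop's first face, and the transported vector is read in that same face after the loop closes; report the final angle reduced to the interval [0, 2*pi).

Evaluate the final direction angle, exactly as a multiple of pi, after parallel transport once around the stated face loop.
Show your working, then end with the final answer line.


enclosed vertex P3: corner angles sum to (5/3)*pi, defect = 2*pi - (5/3)*pi = pi/3
final direction = starting direction + enclosed defect total, reduced mod 2*pi (induced orientation)
final angle = (5/12)*pi + pi/3 = (3/4)*pi (mod 2*pi)

Answer: final direction angle = (3/4)*pi


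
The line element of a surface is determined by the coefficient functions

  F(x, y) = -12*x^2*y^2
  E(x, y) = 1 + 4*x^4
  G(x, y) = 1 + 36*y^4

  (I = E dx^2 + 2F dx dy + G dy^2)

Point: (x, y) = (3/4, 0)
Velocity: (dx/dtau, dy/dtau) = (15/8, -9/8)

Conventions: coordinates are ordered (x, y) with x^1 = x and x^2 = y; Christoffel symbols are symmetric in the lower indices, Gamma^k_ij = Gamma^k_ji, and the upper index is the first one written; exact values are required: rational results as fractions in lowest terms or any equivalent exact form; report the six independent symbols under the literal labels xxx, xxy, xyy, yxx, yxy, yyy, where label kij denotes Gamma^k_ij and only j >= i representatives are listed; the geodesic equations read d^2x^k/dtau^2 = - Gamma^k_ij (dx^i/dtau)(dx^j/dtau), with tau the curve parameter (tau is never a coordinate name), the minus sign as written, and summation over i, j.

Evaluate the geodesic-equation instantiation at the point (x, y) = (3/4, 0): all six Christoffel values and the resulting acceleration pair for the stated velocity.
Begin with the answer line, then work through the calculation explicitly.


Answer: Gamma_xxx = 216/145, Gamma_xxy = 0, Gamma_xyy = 0, Gamma_yxx = 0, Gamma_yxy = 0, Gamma_yyy = 0; accelerations (d^2x/dtau^2, d^2y/dtau^2) = (-1215/232, 0)

E = 145/64, F = 0, G = 1 at the point
E_x = 27/4, E_y = 0, F_x = 0, F_y = 0, G_x = 0, G_y = 0
EG - F^2 = 145/64;  g^inv = (64/145) * [[1, 0], [0, 145/64]]
first-kind symbols [ij,l] = (1/2)(d_i g_jl + d_j g_il - d_l g_ij): [xx,x] = E_x/2 = 27/8, [xx,y] = F_x - E_y/2 = 0, [xy,x] = E_y/2 = 0, [xy,y] = G_x/2 = 0, [yy,x] = F_y - G_x/2 = 0, [yy,y] = G_y/2 = 0
Gamma^x_ij = (G*[ij,x] - F*[ij,y])/(EG - F^2), Gamma^y_ij = (E*[ij,y] - F*[ij,x])/(EG - F^2)
Gamma_xxx = 216/145, Gamma_xxy = 0, Gamma_xyy = 0, Gamma_yxx = 0, Gamma_yxy = 0, Gamma_yyy = 0
d^2x/dtau^2 = -(Gamma_xxx*(15/8)^2 + 2*Gamma_xxy*(15/8)*(-9/8) + Gamma_xyy*(-9/8)^2) = -1215/232
d^2y/dtau^2 = -(Gamma_yxx*(15/8)^2 + 2*Gamma_yxy*(15/8)*(-9/8) + Gamma_yyy*(-9/8)^2) = 0


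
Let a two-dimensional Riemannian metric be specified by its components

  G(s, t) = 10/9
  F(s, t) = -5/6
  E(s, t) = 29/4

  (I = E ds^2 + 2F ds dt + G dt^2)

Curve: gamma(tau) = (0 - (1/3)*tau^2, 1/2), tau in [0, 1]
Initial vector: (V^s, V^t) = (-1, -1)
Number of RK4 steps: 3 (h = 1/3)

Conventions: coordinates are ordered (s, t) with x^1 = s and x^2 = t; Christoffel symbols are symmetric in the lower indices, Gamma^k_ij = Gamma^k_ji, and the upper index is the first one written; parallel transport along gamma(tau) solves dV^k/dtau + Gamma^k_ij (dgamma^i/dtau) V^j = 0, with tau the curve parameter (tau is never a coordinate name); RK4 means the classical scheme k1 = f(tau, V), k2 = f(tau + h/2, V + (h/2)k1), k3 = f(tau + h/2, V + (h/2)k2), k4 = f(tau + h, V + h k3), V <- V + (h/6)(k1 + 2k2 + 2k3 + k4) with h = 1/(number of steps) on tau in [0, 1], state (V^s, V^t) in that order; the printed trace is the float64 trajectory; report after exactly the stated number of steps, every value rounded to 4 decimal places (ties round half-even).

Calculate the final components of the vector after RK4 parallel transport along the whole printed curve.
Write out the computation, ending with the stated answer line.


gamma'(tau) = (-(2/3)*tau, 0); f(tau, V)^k = -Gamma^k_ij(gamma(tau)) gamma'^i(tau) V^j; h = 1/3; intermediate values shown to 6 dp
curve data and Christoffel symbols at the stage parameters:
  tau = 0.000000: gamma = (0.000000, 0.500000), gamma' = (0.000000, 0.000000); Gamma_sss = 0.000000, Gamma_sst = 0.000000, Gamma_stt = 0.000000, Gamma_tss = 0.000000, Gamma_tst = 0.000000, Gamma_ttt = 0.000000
  tau = 0.166667: gamma = (-0.009259, 0.500000), gamma' = (-0.111111, 0.000000); Gamma_sss = 0.000000, Gamma_sst = 0.000000, Gamma_stt = 0.000000, Gamma_tss = 0.000000, Gamma_tst = 0.000000, Gamma_ttt = 0.000000
  tau = 0.333333: gamma = (-0.037037, 0.500000), gamma' = (-0.222222, 0.000000); Gamma_sss = 0.000000, Gamma_sst = 0.000000, Gamma_stt = 0.000000, Gamma_tss = 0.000000, Gamma_tst = 0.000000, Gamma_ttt = 0.000000
  tau = 0.500000: gamma = (-0.083333, 0.500000), gamma' = (-0.333333, 0.000000); Gamma_sss = 0.000000, Gamma_sst = 0.000000, Gamma_stt = 0.000000, Gamma_tss = 0.000000, Gamma_tst = 0.000000, Gamma_ttt = 0.000000
  tau = 0.666667: gamma = (-0.148148, 0.500000), gamma' = (-0.444444, 0.000000); Gamma_sss = 0.000000, Gamma_sst = 0.000000, Gamma_stt = 0.000000, Gamma_tss = 0.000000, Gamma_tst = 0.000000, Gamma_ttt = 0.000000
  tau = 0.833333: gamma = (-0.231481, 0.500000), gamma' = (-0.555556, 0.000000); Gamma_sss = 0.000000, Gamma_sst = 0.000000, Gamma_stt = 0.000000, Gamma_tss = 0.000000, Gamma_tst = 0.000000, Gamma_ttt = 0.000000
  tau = 1.000000: gamma = (-0.333333, 0.500000), gamma' = (-0.666667, 0.000000); Gamma_sss = 0.000000, Gamma_sst = 0.000000, Gamma_stt = 0.000000, Gamma_tss = 0.000000, Gamma_tst = 0.000000, Gamma_ttt = 0.000000
step 0: V^s = -1.0000, V^t = -1.0000
step 1: k1 = (0.000000, 0.000000), k2 = (0.000000, 0.000000), k3 = (0.000000, 0.000000), k4 = (0.000000, 0.000000); V <- V + (h/6)(k1 + 2k2 + 2k3 + k4): V^s = -1.0000, V^t = -1.0000
step 2: k1 = (0.000000, 0.000000), k2 = (0.000000, 0.000000), k3 = (0.000000, 0.000000), k4 = (0.000000, 0.000000); V <- V + (h/6)(k1 + 2k2 + 2k3 + k4): V^s = -1.0000, V^t = -1.0000
step 3: k1 = (0.000000, 0.000000), k2 = (0.000000, 0.000000), k3 = (0.000000, 0.000000), k4 = (0.000000, 0.000000); V <- V + (h/6)(k1 + 2k2 + 2k3 + k4): V^s = -1.0000, V^t = -1.0000

Answer: V^s = -1.0000, V^t = -1.0000


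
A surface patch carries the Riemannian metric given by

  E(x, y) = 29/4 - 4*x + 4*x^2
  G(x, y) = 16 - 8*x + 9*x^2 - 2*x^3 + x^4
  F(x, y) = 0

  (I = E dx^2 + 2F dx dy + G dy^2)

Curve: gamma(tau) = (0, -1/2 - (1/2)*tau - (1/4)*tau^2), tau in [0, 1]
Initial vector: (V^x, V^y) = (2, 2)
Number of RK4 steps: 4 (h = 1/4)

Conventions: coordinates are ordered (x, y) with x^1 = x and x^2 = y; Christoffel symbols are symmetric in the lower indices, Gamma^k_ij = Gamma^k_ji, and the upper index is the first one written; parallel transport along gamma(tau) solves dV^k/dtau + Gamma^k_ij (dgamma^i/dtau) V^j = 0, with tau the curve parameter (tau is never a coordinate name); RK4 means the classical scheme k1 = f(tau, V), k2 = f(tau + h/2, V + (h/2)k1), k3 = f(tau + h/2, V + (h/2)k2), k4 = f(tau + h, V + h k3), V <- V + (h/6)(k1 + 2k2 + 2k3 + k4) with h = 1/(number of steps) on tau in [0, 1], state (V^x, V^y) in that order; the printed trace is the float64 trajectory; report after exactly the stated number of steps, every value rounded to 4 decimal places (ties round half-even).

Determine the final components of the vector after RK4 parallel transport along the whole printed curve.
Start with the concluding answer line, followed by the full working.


Answer: V^x = 2.7398, V^y = 1.5527

gamma'(tau) = (0, -1/2 - (1/2)*tau); f(tau, V)^k = -Gamma^k_ij(gamma(tau)) gamma'^i(tau) V^j; h = 1/4; intermediate values shown to 6 dp
curve data and Christoffel symbols at the stage parameters:
  tau = 0.000000: gamma = (0.000000, -0.500000), gamma' = (0.000000, -0.500000); Gamma_xxx = -0.275862, Gamma_xxy = 0.000000, Gamma_xyy = 0.551724, Gamma_yxx = 0.000000, Gamma_yxy = -0.250000, Gamma_yyy = 0.000000
  tau = 0.125000: gamma = (0.000000, -0.566406), gamma' = (0.000000, -0.562500); Gamma_xxx = -0.275862, Gamma_xxy = 0.000000, Gamma_xyy = 0.551724, Gamma_yxx = 0.000000, Gamma_yxy = -0.250000, Gamma_yyy = 0.000000
  tau = 0.250000: gamma = (0.000000, -0.640625), gamma' = (0.000000, -0.625000); Gamma_xxx = -0.275862, Gamma_xxy = 0.000000, Gamma_xyy = 0.551724, Gamma_yxx = 0.000000, Gamma_yxy = -0.250000, Gamma_yyy = 0.000000
  tau = 0.375000: gamma = (0.000000, -0.722656), gamma' = (0.000000, -0.687500); Gamma_xxx = -0.275862, Gamma_xxy = 0.000000, Gamma_xyy = 0.551724, Gamma_yxx = 0.000000, Gamma_yxy = -0.250000, Gamma_yyy = 0.000000
  tau = 0.500000: gamma = (0.000000, -0.812500), gamma' = (0.000000, -0.750000); Gamma_xxx = -0.275862, Gamma_xxy = 0.000000, Gamma_xyy = 0.551724, Gamma_yxx = 0.000000, Gamma_yxy = -0.250000, Gamma_yyy = 0.000000
  tau = 0.625000: gamma = (0.000000, -0.910156), gamma' = (0.000000, -0.812500); Gamma_xxx = -0.275862, Gamma_xxy = 0.000000, Gamma_xyy = 0.551724, Gamma_yxx = 0.000000, Gamma_yxy = -0.250000, Gamma_yyy = 0.000000
  tau = 0.750000: gamma = (0.000000, -1.015625), gamma' = (0.000000, -0.875000); Gamma_xxx = -0.275862, Gamma_xxy = 0.000000, Gamma_xyy = 0.551724, Gamma_yxx = 0.000000, Gamma_yxy = -0.250000, Gamma_yyy = 0.000000
  tau = 0.875000: gamma = (0.000000, -1.128906), gamma' = (0.000000, -0.937500); Gamma_xxx = -0.275862, Gamma_xxy = 0.000000, Gamma_xyy = 0.551724, Gamma_yxx = 0.000000, Gamma_yxy = -0.250000, Gamma_yyy = 0.000000
  tau = 1.000000: gamma = (0.000000, -1.250000), gamma' = (0.000000, -1.000000); Gamma_xxx = -0.275862, Gamma_xxy = 0.000000, Gamma_xyy = 0.551724, Gamma_yxx = 0.000000, Gamma_yxy = -0.250000, Gamma_yyy = 0.000000
step 0: V^x = 2.0000, V^y = 2.0000
step 1: k1 = (0.551724, -0.250000), k2 = (0.610991, -0.290948), k3 = (0.609403, -0.291990), k4 = (0.664484, -0.336305); V <- V + (h/6)(k1 + 2k2 + 2k3 + k4): V^x = 2.1524, V^y = 1.9270
step 2: k1 = (0.664480, -0.336309), k2 = (0.714983, -0.384215), k3 = (0.712711, -0.385300), k4 = (0.757518, -0.436979); V <- V + (h/6)(k1 + 2k2 + 2k3 + k4): V^x = 2.3306, V^y = 1.8306
step 3: k1 = (0.757509, -0.436987), k2 = (0.796148, -0.492637), k3 = (0.793030, -0.493618), k4 = (0.824186, -0.553187); V <- V + (h/6)(k1 + 2k2 + 2k3 + k4): V^x = 2.5289, V^y = 1.7072
step 4: k1 = (0.824166, -0.553204), k2 = (0.847267, -0.616865), k3 = (0.843151, -0.617541), k4 = (0.856726, -0.684931); V <- V + (h/6)(k1 + 2k2 + 2k3 + k4): V^x = 2.7398, V^y = 1.5527


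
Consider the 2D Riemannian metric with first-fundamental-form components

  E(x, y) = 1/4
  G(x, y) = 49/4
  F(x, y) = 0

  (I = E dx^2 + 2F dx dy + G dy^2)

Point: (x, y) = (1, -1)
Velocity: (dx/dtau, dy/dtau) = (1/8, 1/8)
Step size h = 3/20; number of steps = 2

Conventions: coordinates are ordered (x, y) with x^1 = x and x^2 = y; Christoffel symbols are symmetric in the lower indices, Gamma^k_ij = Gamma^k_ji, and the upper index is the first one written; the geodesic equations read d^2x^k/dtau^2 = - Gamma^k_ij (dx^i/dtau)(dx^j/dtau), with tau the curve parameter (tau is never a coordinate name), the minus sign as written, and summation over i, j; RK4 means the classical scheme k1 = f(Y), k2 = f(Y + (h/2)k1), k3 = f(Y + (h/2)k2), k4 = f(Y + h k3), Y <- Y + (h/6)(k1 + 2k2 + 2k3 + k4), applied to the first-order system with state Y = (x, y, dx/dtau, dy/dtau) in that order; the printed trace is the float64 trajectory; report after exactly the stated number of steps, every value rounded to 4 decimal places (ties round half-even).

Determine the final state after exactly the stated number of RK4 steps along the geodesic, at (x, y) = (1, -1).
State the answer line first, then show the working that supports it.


Answer: x = 1.0375, y = -0.9625, dx/dtau = 0.1250, dy/dtau = 0.1250

f(Y) = (dx/dtau, dy/dtau, -Gamma^x_ij Y'^i Y'^j, -Gamma^y_ij Y'^i Y'^j) with the Gammas evaluated at the stage position; h = 0.150000; intermediate values shown to 6 dp
step 0: x = 1.0000, y = -1.0000, dx/dtau = 0.1250, dy/dtau = 0.1250
step 1:
  k1: at (x, y) = (1.000000, -1.000000), (dx/dtau, dy/dtau) = (0.125000, 0.125000); Gamma_xxx = 0.000000, Gamma_xxy = 0.000000, Gamma_xyy = 0.000000, Gamma_yxx = 0.000000, Gamma_yxy = 0.000000, Gamma_yyy = 0.000000; k1 = (0.125000, 0.125000, 0.000000, 0.000000)
  k2: at (x, y) = (1.009375, -0.990625), (dx/dtau, dy/dtau) = (0.125000, 0.125000); Gamma_xxx = 0.000000, Gamma_xxy = 0.000000, Gamma_xyy = 0.000000, Gamma_yxx = 0.000000, Gamma_yxy = 0.000000, Gamma_yyy = 0.000000; k2 = (0.125000, 0.125000, 0.000000, 0.000000)
  k3: at (x, y) = (1.009375, -0.990625), (dx/dtau, dy/dtau) = (0.125000, 0.125000); Gamma_xxx = 0.000000, Gamma_xxy = 0.000000, Gamma_xyy = 0.000000, Gamma_yxx = 0.000000, Gamma_yxy = 0.000000, Gamma_yyy = 0.000000; k3 = (0.125000, 0.125000, 0.000000, 0.000000)
  k4: at (x, y) = (1.018750, -0.981250), (dx/dtau, dy/dtau) = (0.125000, 0.125000); Gamma_xxx = 0.000000, Gamma_xxy = 0.000000, Gamma_xyy = 0.000000, Gamma_yxx = 0.000000, Gamma_yxy = 0.000000, Gamma_yyy = 0.000000; k4 = (0.125000, 0.125000, 0.000000, 0.000000)
  Y <- Y + (h/6)(k1 + 2k2 + 2k3 + k4): x = 1.0188, y = -0.9812, dx/dtau = 0.1250, dy/dtau = 0.1250
step 2:
  k1: at (x, y) = (1.018750, -0.981250), (dx/dtau, dy/dtau) = (0.125000, 0.125000); Gamma_xxx = 0.000000, Gamma_xxy = 0.000000, Gamma_xyy = 0.000000, Gamma_yxx = 0.000000, Gamma_yxy = 0.000000, Gamma_yyy = 0.000000; k1 = (0.125000, 0.125000, 0.000000, 0.000000)
  k2: at (x, y) = (1.028125, -0.971875), (dx/dtau, dy/dtau) = (0.125000, 0.125000); Gamma_xxx = 0.000000, Gamma_xxy = 0.000000, Gamma_xyy = 0.000000, Gamma_yxx = 0.000000, Gamma_yxy = 0.000000, Gamma_yyy = 0.000000; k2 = (0.125000, 0.125000, 0.000000, 0.000000)
  k3: at (x, y) = (1.028125, -0.971875), (dx/dtau, dy/dtau) = (0.125000, 0.125000); Gamma_xxx = 0.000000, Gamma_xxy = 0.000000, Gamma_xyy = 0.000000, Gamma_yxx = 0.000000, Gamma_yxy = 0.000000, Gamma_yyy = 0.000000; k3 = (0.125000, 0.125000, 0.000000, 0.000000)
  k4: at (x, y) = (1.037500, -0.962500), (dx/dtau, dy/dtau) = (0.125000, 0.125000); Gamma_xxx = 0.000000, Gamma_xxy = 0.000000, Gamma_xyy = 0.000000, Gamma_yxx = 0.000000, Gamma_yxy = 0.000000, Gamma_yyy = 0.000000; k4 = (0.125000, 0.125000, 0.000000, 0.000000)
  Y <- Y + (h/6)(k1 + 2k2 + 2k3 + k4): x = 1.0375, y = -0.9625, dx/dtau = 0.1250, dy/dtau = 0.1250


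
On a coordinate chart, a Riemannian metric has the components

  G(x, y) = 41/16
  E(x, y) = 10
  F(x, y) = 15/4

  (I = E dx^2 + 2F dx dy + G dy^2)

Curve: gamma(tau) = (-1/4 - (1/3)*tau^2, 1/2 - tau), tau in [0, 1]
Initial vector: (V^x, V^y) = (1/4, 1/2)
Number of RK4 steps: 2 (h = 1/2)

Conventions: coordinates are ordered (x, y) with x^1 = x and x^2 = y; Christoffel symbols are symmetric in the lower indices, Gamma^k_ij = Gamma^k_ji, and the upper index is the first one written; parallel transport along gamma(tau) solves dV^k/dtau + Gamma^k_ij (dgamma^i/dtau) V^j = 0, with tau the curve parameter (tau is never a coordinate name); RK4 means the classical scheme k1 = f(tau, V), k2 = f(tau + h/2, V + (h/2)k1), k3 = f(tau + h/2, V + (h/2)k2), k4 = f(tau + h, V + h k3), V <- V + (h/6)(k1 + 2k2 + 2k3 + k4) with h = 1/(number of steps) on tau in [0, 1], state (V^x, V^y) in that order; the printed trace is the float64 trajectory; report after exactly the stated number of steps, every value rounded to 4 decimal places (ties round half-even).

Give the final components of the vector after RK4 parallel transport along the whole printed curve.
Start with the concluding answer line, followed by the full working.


Answer: V^x = 0.2500, V^y = 0.5000

gamma'(tau) = (-(2/3)*tau, -1); f(tau, V)^k = -Gamma^k_ij(gamma(tau)) gamma'^i(tau) V^j; h = 1/2; intermediate values shown to 6 dp
curve data and Christoffel symbols at the stage parameters:
  tau = 0.000000: gamma = (-0.250000, 0.500000), gamma' = (0.000000, -1.000000); Gamma_xxx = 0.000000, Gamma_xxy = 0.000000, Gamma_xyy = 0.000000, Gamma_yxx = 0.000000, Gamma_yxy = 0.000000, Gamma_yyy = 0.000000
  tau = 0.250000: gamma = (-0.270833, 0.250000), gamma' = (-0.166667, -1.000000); Gamma_xxx = 0.000000, Gamma_xxy = 0.000000, Gamma_xyy = 0.000000, Gamma_yxx = 0.000000, Gamma_yxy = 0.000000, Gamma_yyy = 0.000000
  tau = 0.500000: gamma = (-0.333333, 0.000000), gamma' = (-0.333333, -1.000000); Gamma_xxx = 0.000000, Gamma_xxy = 0.000000, Gamma_xyy = 0.000000, Gamma_yxx = 0.000000, Gamma_yxy = 0.000000, Gamma_yyy = 0.000000
  tau = 0.750000: gamma = (-0.437500, -0.250000), gamma' = (-0.500000, -1.000000); Gamma_xxx = 0.000000, Gamma_xxy = 0.000000, Gamma_xyy = 0.000000, Gamma_yxx = 0.000000, Gamma_yxy = 0.000000, Gamma_yyy = 0.000000
  tau = 1.000000: gamma = (-0.583333, -0.500000), gamma' = (-0.666667, -1.000000); Gamma_xxx = 0.000000, Gamma_xxy = 0.000000, Gamma_xyy = 0.000000, Gamma_yxx = 0.000000, Gamma_yxy = 0.000000, Gamma_yyy = 0.000000
step 0: V^x = 0.2500, V^y = 0.5000
step 1: k1 = (0.000000, 0.000000), k2 = (0.000000, 0.000000), k3 = (0.000000, 0.000000), k4 = (0.000000, 0.000000); V <- V + (h/6)(k1 + 2k2 + 2k3 + k4): V^x = 0.2500, V^y = 0.5000
step 2: k1 = (0.000000, 0.000000), k2 = (0.000000, 0.000000), k3 = (0.000000, 0.000000), k4 = (0.000000, 0.000000); V <- V + (h/6)(k1 + 2k2 + 2k3 + k4): V^x = 0.2500, V^y = 0.5000
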